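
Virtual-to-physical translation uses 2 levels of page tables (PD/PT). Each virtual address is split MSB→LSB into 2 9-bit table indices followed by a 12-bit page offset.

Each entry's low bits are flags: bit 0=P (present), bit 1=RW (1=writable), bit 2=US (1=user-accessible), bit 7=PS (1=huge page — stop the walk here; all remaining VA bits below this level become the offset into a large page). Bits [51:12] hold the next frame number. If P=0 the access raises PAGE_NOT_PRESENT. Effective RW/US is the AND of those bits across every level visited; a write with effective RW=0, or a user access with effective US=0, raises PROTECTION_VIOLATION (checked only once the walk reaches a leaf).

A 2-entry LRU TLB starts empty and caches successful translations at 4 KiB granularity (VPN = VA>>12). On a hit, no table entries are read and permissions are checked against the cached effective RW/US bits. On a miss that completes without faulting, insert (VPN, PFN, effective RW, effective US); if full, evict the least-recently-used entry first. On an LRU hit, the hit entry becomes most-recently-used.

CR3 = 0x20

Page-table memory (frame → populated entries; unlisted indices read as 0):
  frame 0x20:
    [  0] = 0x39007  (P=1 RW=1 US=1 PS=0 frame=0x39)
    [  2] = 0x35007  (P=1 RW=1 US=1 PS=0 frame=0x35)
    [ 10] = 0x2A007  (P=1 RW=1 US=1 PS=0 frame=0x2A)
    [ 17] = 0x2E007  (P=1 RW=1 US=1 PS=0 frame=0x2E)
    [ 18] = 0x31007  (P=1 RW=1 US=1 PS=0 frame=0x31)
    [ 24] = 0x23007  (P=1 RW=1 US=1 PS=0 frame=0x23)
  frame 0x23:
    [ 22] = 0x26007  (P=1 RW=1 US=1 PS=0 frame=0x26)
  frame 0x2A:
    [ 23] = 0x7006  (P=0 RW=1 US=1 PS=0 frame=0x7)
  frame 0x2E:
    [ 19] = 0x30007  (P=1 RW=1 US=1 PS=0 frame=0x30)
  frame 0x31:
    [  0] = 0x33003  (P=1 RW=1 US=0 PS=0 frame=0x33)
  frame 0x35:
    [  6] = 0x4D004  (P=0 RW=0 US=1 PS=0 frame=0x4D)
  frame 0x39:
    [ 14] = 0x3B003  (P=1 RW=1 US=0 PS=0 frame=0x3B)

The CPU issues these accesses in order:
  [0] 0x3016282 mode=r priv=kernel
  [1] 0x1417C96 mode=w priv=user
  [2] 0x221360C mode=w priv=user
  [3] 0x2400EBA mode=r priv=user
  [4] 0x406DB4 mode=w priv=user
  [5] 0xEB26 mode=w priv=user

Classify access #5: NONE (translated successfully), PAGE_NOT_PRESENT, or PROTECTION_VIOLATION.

Per-access translation:
#0 VA=0x3016282 (r,kernel):
  [0] read 0x20 idx=24: raw=0x23007 flags P=1 W=1 U=1 S=0
  [1] read 0x23 idx=22: raw=0x26007 flags P=1 W=1 U=1 S=0
  ✓ 0x26282  — 2 lookups
#1 VA=0x1417C96 (w,user):
  [0] read 0x20 idx=10: raw=0x2A007 flags P=1 W=1 U=1 S=0
  [1] read 0x2A idx=23: raw=0x7006 flags P=0 W=1 U=1 S=0
  ✗ PAGE_NOT_PRESENT  [2 reads]
#2 VA=0x221360C (w,user):
  [0] read 0x20 idx=17: raw=0x2E007 flags P=1 W=1 U=1 S=0
  [1] read 0x2E idx=19: raw=0x30007 flags P=1 W=1 U=1 S=0
  ✓ 0x3060C  — 2 lookups
#3 VA=0x2400EBA (r,user):
  [0] read 0x20 idx=18: raw=0x31007 flags P=1 W=1 U=1 S=0
  [1] read 0x31 idx=0: raw=0x33003 flags P=1 W=1 U=0 S=0
  ✗ PROTECTION_VIOLATION  [2 reads]
#4 VA=0x406DB4 (w,user):
  [0] read 0x20 idx=2: raw=0x35007 flags P=1 W=1 U=1 S=0
  [1] read 0x35 idx=6: raw=0x4D004 flags P=0 W=0 U=1 S=0
  ✗ PAGE_NOT_PRESENT  [2 reads]
#5 VA=0xEB26 (w,user):
  [0] read 0x20 idx=0: raw=0x39007 flags P=1 W=1 U=1 S=0
  [1] read 0x39 idx=14: raw=0x3B003 flags P=1 W=1 U=0 S=0
  ✗ PROTECTION_VIOLATION  [2 reads]

Access #5 fault: PROTECTION_VIOLATION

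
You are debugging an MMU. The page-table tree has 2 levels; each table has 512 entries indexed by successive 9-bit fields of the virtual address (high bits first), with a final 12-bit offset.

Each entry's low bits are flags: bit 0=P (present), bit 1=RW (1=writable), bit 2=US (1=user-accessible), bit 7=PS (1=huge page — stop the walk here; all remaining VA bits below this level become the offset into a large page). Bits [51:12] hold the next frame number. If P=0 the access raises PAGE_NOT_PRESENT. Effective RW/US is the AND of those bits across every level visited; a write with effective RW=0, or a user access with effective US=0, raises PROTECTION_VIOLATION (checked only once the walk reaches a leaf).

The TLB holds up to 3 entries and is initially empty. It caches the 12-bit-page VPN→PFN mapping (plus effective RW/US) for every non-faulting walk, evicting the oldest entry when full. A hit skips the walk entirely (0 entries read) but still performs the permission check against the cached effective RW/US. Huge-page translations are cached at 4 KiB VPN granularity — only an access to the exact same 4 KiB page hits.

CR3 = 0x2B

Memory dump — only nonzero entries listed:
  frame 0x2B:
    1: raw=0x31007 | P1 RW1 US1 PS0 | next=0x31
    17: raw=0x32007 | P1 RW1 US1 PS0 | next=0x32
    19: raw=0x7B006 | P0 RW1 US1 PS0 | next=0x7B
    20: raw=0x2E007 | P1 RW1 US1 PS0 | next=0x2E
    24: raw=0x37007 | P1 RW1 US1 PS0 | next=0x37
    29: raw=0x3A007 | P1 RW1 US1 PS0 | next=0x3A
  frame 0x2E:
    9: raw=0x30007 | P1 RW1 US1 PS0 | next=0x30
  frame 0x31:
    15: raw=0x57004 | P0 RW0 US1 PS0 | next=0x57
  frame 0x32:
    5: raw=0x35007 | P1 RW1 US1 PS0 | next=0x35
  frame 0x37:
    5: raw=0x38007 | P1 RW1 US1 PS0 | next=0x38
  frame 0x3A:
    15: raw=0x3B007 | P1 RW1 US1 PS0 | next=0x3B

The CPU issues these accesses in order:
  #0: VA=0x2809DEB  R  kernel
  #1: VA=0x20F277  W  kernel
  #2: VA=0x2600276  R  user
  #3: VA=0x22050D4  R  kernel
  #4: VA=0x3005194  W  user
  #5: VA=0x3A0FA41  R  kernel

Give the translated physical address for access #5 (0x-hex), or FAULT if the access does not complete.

Trace:
#0 VA=0x2809DEB (r,kernel):
  [0] read 0x2B idx=20: raw=0x2E007 flags P=1 W=1 U=1 S=0
  [1] read 0x2E idx=9: raw=0x30007 flags P=1 W=1 U=1 S=0
  ✓ 0x30DEB  — 2 lookups
#1 VA=0x20F277 (w,kernel):
  [0] read 0x2B idx=1: raw=0x31007 flags P=1 W=1 U=1 S=0
  [1] read 0x31 idx=15: raw=0x57004 flags P=0 W=0 U=1 S=0
  → PAGE_NOT_PRESENT  (2 entries read)
#2 VA=0x2600276 (r,user):
  [0] read 0x2B idx=19: raw=0x7B006 flags P=0 W=1 U=1 S=0
  → PAGE_NOT_PRESENT  (1 entries read)
#3 VA=0x22050D4 (r,kernel):
  [0] read 0x2B idx=17: raw=0x32007 flags P=1 W=1 U=1 S=0
  [1] read 0x32 idx=5: raw=0x35007 flags P=1 W=1 U=1 S=0
  ✓ 0x350D4  — 2 lookups
#4 VA=0x3005194 (w,user):
  [0] read 0x2B idx=24: raw=0x37007 flags P=1 W=1 U=1 S=0
  [1] read 0x37 idx=5: raw=0x38007 flags P=1 W=1 U=1 S=0
  ✓ 0x38194  — 2 lookups
#5 VA=0x3A0FA41 (r,kernel):
  [0] read 0x2B idx=29: raw=0x3A007 flags P=1 W=1 U=1 S=0
  [1] read 0x3A idx=15: raw=0x3B007 flags P=1 W=1 U=1 S=0
  ✓ 0x3BA41  — 2 lookups

Access #5 PA: 0x3BA41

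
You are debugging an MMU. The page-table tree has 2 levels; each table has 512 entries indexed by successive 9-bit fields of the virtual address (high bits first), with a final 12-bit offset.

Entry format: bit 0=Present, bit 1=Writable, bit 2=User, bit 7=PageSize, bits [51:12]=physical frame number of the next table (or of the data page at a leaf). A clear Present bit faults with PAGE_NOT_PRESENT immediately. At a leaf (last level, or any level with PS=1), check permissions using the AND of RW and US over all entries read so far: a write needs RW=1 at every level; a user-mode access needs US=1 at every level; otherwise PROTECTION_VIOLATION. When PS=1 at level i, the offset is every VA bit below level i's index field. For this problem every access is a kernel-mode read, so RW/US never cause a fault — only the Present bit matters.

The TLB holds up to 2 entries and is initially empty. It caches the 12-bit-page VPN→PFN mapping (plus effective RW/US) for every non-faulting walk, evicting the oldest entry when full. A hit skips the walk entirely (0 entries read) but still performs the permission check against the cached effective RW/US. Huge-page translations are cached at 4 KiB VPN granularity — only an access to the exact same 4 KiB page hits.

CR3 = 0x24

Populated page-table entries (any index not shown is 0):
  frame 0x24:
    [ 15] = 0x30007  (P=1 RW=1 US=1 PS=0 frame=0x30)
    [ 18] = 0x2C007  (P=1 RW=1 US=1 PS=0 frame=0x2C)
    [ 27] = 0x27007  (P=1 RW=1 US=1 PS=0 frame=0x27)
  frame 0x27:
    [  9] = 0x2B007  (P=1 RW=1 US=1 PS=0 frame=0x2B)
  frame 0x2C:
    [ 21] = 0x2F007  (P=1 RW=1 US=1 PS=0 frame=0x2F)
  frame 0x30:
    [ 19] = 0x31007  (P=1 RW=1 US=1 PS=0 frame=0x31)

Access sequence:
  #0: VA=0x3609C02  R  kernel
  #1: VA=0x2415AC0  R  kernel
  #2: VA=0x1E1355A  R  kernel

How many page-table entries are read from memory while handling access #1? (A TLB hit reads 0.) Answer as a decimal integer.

Walk each access:
#0 VA=0x3609C02 (r,kernel):
  [0] read 0x24 idx=27: raw=0x27007 flags P=1 W=1 U=1 S=0
  [1] read 0x27 idx=9: raw=0x2B007 flags P=1 W=1 U=1 S=0
  → PA=0x2BC02  (2 entries read)
#1 VA=0x2415AC0 (r,kernel):
  [0] read 0x24 idx=18: raw=0x2C007 flags P=1 W=1 U=1 S=0
  [1] read 0x2C idx=21: raw=0x2F007 flags P=1 W=1 U=1 S=0
  → PA=0x2FAC0  (2 entries read)
#2 VA=0x1E1355A (r,kernel):
  [0] read 0x24 idx=15: raw=0x30007 flags P=1 W=1 U=1 S=0
  [1] read 0x30 idx=19: raw=0x31007 flags P=1 W=1 U=1 S=0
  → PA=0x3155A  (2 entries read)

Entries read for #1: 2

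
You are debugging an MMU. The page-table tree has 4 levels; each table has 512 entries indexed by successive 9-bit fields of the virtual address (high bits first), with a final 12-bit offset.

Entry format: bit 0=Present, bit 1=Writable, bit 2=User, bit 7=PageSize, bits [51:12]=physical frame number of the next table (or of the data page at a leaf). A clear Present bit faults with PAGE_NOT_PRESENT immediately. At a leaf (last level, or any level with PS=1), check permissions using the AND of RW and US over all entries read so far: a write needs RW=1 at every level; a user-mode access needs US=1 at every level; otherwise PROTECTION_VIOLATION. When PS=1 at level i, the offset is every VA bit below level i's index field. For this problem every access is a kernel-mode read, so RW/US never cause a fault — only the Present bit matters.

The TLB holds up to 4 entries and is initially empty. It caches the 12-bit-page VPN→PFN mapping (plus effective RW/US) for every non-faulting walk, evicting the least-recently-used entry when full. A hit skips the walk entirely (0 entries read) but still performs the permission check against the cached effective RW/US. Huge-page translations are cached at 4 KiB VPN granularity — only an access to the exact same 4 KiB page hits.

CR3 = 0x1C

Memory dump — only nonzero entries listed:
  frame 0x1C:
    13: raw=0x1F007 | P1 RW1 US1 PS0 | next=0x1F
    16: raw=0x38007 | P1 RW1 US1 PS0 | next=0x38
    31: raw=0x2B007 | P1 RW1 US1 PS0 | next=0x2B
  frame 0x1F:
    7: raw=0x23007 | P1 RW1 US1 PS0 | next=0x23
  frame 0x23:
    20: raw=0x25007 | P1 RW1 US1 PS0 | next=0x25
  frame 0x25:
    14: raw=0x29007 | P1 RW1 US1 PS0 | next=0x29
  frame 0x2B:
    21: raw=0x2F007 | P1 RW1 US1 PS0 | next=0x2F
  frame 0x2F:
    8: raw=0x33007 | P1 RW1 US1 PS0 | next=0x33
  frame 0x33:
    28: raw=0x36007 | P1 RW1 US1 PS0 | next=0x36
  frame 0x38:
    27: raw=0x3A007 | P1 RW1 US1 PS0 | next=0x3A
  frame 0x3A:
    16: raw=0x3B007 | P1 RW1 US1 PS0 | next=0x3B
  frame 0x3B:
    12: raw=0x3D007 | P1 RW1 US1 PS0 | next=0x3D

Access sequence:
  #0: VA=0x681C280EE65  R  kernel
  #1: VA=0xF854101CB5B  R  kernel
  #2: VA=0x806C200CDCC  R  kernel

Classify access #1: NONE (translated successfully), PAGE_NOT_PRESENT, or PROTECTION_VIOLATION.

Trace:
#0 VA=0x681C280EE65 (r,kernel):
  [0] read 0x1C idx=13: raw=0x1F007 flags P=1 W=1 U=1 S=0
  [1] read 0x1F idx=7: raw=0x23007 flags P=1 W=1 U=1 S=0
  [2] read 0x23 idx=20: raw=0x25007 flags P=1 W=1 U=1 S=0
  [3] read 0x25 idx=14: raw=0x29007 flags P=1 W=1 U=1 S=0
  ✓ 0x29E65  — 4 lookups
#1 VA=0xF854101CB5B (r,kernel):
  [0] read 0x1C idx=31: raw=0x2B007 flags P=1 W=1 U=1 S=0
  [1] read 0x2B idx=21: raw=0x2F007 flags P=1 W=1 U=1 S=0
  [2] read 0x2F idx=8: raw=0x33007 flags P=1 W=1 U=1 S=0
  [3] read 0x33 idx=28: raw=0x36007 flags P=1 W=1 U=1 S=0
  ✓ 0x36B5B  — 4 lookups
#2 VA=0x806C200CDCC (r,kernel):
  [0] read 0x1C idx=16: raw=0x38007 flags P=1 W=1 U=1 S=0
  [1] read 0x38 idx=27: raw=0x3A007 flags P=1 W=1 U=1 S=0
  [2] read 0x3A idx=16: raw=0x3B007 flags P=1 W=1 U=1 S=0
  [3] read 0x3B idx=12: raw=0x3D007 flags P=1 W=1 U=1 S=0
  ✓ 0x3DDCC  — 4 lookups

Access #1 fault: NONE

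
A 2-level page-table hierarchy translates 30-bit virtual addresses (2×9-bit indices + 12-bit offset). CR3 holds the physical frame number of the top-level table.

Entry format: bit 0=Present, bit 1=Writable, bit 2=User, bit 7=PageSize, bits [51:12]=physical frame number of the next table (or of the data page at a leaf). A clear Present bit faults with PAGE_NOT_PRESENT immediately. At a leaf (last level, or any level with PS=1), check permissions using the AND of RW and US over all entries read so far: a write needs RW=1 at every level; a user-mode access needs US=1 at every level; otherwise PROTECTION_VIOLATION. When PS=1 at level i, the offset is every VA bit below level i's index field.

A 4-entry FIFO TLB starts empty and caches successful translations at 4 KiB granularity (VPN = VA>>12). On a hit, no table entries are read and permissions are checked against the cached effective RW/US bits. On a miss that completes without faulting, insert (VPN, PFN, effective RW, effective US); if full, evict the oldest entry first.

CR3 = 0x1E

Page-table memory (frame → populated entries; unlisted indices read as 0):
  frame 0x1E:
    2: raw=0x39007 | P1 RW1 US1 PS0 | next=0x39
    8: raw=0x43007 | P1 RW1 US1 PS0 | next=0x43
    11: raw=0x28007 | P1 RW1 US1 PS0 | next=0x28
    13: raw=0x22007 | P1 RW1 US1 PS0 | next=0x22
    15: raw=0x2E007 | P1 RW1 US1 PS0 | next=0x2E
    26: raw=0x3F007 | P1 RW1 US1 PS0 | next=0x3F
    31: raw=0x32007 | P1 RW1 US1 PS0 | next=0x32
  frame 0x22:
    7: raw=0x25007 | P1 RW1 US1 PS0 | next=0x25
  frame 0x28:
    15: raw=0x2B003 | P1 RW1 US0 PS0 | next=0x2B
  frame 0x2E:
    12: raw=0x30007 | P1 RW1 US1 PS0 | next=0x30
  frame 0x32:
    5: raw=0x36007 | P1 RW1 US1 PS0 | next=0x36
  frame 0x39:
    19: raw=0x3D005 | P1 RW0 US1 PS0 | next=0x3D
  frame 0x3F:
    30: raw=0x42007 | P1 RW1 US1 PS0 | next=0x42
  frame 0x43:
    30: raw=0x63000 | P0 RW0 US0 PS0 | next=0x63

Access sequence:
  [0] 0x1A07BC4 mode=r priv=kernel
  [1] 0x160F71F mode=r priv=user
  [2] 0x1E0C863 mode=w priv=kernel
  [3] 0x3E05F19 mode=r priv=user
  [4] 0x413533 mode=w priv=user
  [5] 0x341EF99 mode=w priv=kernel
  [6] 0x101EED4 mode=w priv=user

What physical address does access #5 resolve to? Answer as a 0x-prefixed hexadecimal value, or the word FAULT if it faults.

Trace:
#0 VA=0x1A07BC4 (r,kernel):
  L0 @0x1E[13] → 0x22007  P=1,RW=1,US=1,PS=0
  L1 @0x22[7] → 0x25007  P=1,RW=1,US=1,PS=0
  → PA=0x25BC4  (2 entries read)
#1 VA=0x160F71F (r,user):
  L0 @0x1E[11] → 0x28007  P=1,RW=1,US=1,PS=0
  L1 @0x28[15] → 0x2B003  P=1,RW=1,US=0,PS=0
  ⇒ fault: PROTECTION_VIOLATION  — 2 lookups
#2 VA=0x1E0C863 (w,kernel):
  L0 @0x1E[15] → 0x2E007  P=1,RW=1,US=1,PS=0
  L1 @0x2E[12] → 0x30007  P=1,RW=1,US=1,PS=0
  → PA=0x30863  (2 entries read)
#3 VA=0x3E05F19 (r,user):
  L0 @0x1E[31] → 0x32007  P=1,RW=1,US=1,PS=0
  L1 @0x32[5] → 0x36007  P=1,RW=1,US=1,PS=0
  → PA=0x36F19  (2 entries read)
#4 VA=0x413533 (w,user):
  L0 @0x1E[2] → 0x39007  P=1,RW=1,US=1,PS=0
  L1 @0x39[19] → 0x3D005  P=1,RW=0,US=1,PS=0
  ⇒ fault: PROTECTION_VIOLATION  — 2 lookups
#5 VA=0x341EF99 (w,kernel):
  L0 @0x1E[26] → 0x3F007  P=1,RW=1,US=1,PS=0
  L1 @0x3F[30] → 0x42007  P=1,RW=1,US=1,PS=0
  → PA=0x42F99  (2 entries read)
#6 VA=0x101EED4 (w,user):
  L0 @0x1E[8] → 0x43007  P=1,RW=1,US=1,PS=0
  L1 @0x43[30] → 0x63000  P=0,RW=0,US=0,PS=0
  ⇒ fault: PAGE_NOT_PRESENT  — 2 lookups

Access #5 PA: 0x42F99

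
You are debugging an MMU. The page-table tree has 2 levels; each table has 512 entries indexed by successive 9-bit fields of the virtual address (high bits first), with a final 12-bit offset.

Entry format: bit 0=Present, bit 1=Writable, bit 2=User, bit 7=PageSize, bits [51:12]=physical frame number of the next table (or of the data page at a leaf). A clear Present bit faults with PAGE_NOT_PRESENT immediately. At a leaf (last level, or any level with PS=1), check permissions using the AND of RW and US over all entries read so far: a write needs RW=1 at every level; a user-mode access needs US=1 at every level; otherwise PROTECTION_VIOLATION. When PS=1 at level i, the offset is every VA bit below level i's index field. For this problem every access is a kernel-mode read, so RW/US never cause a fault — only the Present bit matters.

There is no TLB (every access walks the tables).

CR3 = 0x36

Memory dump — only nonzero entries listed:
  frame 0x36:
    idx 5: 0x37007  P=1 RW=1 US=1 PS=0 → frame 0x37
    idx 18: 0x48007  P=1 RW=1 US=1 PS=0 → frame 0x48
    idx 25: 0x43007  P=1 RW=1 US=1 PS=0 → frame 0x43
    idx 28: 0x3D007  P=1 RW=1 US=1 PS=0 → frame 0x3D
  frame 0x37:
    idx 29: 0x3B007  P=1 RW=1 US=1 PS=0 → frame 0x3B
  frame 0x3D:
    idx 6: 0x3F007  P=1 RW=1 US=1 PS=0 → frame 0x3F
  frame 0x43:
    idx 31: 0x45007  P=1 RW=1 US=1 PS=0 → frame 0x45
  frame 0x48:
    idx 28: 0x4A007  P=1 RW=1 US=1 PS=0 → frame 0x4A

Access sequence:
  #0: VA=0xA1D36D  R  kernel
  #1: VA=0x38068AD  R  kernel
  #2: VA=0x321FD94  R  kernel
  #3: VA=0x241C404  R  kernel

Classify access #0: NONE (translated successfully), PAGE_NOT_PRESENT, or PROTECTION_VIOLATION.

Trace:
#0 VA=0xA1D36D (r,kernel):
  L0: frame=0x36 idx=5 entry=0x37007 [P=1 RW=1 US=1 PS=0]
  L1: frame=0x37 idx=29 entry=0x3B007 [P=1 RW=1 US=1 PS=0]
  ⇒ phys 0x3B36D  [2 reads]
#1 VA=0x38068AD (r,kernel):
  L0: frame=0x36 idx=28 entry=0x3D007 [P=1 RW=1 US=1 PS=0]
  L1: frame=0x3D idx=6 entry=0x3F007 [P=1 RW=1 US=1 PS=0]
  ⇒ phys 0x3F8AD  [2 reads]
#2 VA=0x321FD94 (r,kernel):
  L0: frame=0x36 idx=25 entry=0x43007 [P=1 RW=1 US=1 PS=0]
  L1: frame=0x43 idx=31 entry=0x45007 [P=1 RW=1 US=1 PS=0]
  ⇒ phys 0x45D94  [2 reads]
#3 VA=0x241C404 (r,kernel):
  L0: frame=0x36 idx=18 entry=0x48007 [P=1 RW=1 US=1 PS=0]
  L1: frame=0x48 idx=28 entry=0x4A007 [P=1 RW=1 US=1 PS=0]
  ⇒ phys 0x4A404  [2 reads]

Access #0 fault: NONE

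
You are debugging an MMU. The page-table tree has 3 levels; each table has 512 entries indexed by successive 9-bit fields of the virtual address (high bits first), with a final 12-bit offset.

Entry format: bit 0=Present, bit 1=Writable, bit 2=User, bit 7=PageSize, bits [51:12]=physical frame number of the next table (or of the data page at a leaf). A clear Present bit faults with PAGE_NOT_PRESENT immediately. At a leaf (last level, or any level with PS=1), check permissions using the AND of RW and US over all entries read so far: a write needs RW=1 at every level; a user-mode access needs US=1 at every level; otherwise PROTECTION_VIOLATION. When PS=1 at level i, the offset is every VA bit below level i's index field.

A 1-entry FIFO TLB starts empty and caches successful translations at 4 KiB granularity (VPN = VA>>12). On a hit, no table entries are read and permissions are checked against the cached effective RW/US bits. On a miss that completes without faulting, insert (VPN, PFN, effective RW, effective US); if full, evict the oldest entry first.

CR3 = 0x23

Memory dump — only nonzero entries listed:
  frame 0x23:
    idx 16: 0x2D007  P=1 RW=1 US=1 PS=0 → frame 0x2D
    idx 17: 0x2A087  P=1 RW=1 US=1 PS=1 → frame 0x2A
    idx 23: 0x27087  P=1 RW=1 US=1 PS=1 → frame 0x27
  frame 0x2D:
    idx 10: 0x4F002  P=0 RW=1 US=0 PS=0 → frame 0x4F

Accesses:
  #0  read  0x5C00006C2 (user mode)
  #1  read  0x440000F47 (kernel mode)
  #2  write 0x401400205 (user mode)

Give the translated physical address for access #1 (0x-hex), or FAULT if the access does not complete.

Per-access translation:
#0 VA=0x5C00006C2 (r,user):
  lvl0: tbl 0x23, slot 23 ⇒ 0x27087 (P1/RW1/US1/PS1)
  → PA=0x276C2 (huge @L0)  (1 entries read)
#1 VA=0x440000F47 (r,kernel):
  lvl0: tbl 0x23, slot 17 ⇒ 0x2A087 (P1/RW1/US1/PS1)
  → PA=0x2AF47 (huge @L0)  (1 entries read)
#2 VA=0x401400205 (w,user):
  lvl0: tbl 0x23, slot 16 ⇒ 0x2D007 (P1/RW1/US1/PS0)
  lvl1: tbl 0x2D, slot 10 ⇒ 0x4F002 (P0/RW1/US0/PS0)
  ✗ PAGE_NOT_PRESENT  [2 reads]

Access #1 PA: 0x2AF47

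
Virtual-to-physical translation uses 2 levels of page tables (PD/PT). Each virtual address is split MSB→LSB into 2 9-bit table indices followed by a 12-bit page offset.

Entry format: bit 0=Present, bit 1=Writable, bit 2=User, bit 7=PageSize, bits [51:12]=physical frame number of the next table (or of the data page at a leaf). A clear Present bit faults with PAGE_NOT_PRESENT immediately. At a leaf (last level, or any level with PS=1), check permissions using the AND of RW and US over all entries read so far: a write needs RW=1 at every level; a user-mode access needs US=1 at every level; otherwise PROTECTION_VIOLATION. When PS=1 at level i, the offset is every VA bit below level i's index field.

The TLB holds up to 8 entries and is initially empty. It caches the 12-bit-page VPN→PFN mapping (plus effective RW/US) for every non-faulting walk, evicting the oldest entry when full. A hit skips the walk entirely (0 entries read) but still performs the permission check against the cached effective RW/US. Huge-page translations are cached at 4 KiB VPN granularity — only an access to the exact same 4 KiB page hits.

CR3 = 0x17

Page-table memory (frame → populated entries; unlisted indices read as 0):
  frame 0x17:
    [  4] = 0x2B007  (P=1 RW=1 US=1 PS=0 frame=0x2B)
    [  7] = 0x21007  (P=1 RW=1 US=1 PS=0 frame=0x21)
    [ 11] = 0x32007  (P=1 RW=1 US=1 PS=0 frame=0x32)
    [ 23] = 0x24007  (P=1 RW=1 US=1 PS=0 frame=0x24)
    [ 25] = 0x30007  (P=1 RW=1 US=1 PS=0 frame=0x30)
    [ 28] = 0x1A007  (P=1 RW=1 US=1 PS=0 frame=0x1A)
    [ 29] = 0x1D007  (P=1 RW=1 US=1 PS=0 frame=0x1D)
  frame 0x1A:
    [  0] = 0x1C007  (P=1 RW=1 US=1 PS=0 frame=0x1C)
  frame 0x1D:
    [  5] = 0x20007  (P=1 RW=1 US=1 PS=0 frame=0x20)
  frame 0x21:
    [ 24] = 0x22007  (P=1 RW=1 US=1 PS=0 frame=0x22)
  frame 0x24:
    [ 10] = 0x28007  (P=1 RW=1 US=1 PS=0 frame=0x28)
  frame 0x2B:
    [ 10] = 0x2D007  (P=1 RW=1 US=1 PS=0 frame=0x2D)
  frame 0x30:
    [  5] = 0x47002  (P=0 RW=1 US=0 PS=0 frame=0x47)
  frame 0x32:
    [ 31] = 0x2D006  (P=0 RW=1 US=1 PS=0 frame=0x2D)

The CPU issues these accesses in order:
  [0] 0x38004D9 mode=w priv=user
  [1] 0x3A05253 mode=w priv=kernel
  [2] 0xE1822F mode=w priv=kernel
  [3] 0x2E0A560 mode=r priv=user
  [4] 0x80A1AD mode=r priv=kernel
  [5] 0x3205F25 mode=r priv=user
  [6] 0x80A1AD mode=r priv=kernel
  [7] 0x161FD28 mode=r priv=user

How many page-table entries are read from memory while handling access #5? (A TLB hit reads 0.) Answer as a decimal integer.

Trace:
#0 VA=0x38004D9 (w,user):
  lvl0: tbl 0x17, slot 28 ⇒ 0x1A007 (P1/RW1/US1/PS0)
  lvl1: tbl 0x1A, slot 0 ⇒ 0x1C007 (P1/RW1/US1/PS0)
  → PA=0x1C4D9  (2 entries read)
#1 VA=0x3A05253 (w,kernel):
  lvl0: tbl 0x17, slot 29 ⇒ 0x1D007 (P1/RW1/US1/PS0)
  lvl1: tbl 0x1D, slot 5 ⇒ 0x20007 (P1/RW1/US1/PS0)
  → PA=0x20253  (2 entries read)
#2 VA=0xE1822F (w,kernel):
  lvl0: tbl 0x17, slot 7 ⇒ 0x21007 (P1/RW1/US1/PS0)
  lvl1: tbl 0x21, slot 24 ⇒ 0x22007 (P1/RW1/US1/PS0)
  → PA=0x2222F  (2 entries read)
#3 VA=0x2E0A560 (r,user):
  lvl0: tbl 0x17, slot 23 ⇒ 0x24007 (P1/RW1/US1/PS0)
  lvl1: tbl 0x24, slot 10 ⇒ 0x28007 (P1/RW1/US1/PS0)
  → PA=0x28560  (2 entries read)
#4 VA=0x80A1AD (r,kernel):
  lvl0: tbl 0x17, slot 4 ⇒ 0x2B007 (P1/RW1/US1/PS0)
  lvl1: tbl 0x2B, slot 10 ⇒ 0x2D007 (P1/RW1/US1/PS0)
  → PA=0x2D1AD  (2 entries read)
#5 VA=0x3205F25 (r,user):
  lvl0: tbl 0x17, slot 25 ⇒ 0x30007 (P1/RW1/US1/PS0)
  lvl1: tbl 0x30, slot 5 ⇒ 0x47002 (P0/RW1/US0/PS0)
  ✗ PAGE_NOT_PRESENT  [2 reads]
#6 VA=0x80A1AD (r,kernel):
  TLB hit vpn=0x80A → PA=0x2D1AD
#7 VA=0x161FD28 (r,user):
  lvl0: tbl 0x17, slot 11 ⇒ 0x32007 (P1/RW1/US1/PS0)
  lvl1: tbl 0x32, slot 31 ⇒ 0x2D006 (P0/RW1/US1/PS0)
  ✗ PAGE_NOT_PRESENT  [2 reads]

Entries read for #5: 2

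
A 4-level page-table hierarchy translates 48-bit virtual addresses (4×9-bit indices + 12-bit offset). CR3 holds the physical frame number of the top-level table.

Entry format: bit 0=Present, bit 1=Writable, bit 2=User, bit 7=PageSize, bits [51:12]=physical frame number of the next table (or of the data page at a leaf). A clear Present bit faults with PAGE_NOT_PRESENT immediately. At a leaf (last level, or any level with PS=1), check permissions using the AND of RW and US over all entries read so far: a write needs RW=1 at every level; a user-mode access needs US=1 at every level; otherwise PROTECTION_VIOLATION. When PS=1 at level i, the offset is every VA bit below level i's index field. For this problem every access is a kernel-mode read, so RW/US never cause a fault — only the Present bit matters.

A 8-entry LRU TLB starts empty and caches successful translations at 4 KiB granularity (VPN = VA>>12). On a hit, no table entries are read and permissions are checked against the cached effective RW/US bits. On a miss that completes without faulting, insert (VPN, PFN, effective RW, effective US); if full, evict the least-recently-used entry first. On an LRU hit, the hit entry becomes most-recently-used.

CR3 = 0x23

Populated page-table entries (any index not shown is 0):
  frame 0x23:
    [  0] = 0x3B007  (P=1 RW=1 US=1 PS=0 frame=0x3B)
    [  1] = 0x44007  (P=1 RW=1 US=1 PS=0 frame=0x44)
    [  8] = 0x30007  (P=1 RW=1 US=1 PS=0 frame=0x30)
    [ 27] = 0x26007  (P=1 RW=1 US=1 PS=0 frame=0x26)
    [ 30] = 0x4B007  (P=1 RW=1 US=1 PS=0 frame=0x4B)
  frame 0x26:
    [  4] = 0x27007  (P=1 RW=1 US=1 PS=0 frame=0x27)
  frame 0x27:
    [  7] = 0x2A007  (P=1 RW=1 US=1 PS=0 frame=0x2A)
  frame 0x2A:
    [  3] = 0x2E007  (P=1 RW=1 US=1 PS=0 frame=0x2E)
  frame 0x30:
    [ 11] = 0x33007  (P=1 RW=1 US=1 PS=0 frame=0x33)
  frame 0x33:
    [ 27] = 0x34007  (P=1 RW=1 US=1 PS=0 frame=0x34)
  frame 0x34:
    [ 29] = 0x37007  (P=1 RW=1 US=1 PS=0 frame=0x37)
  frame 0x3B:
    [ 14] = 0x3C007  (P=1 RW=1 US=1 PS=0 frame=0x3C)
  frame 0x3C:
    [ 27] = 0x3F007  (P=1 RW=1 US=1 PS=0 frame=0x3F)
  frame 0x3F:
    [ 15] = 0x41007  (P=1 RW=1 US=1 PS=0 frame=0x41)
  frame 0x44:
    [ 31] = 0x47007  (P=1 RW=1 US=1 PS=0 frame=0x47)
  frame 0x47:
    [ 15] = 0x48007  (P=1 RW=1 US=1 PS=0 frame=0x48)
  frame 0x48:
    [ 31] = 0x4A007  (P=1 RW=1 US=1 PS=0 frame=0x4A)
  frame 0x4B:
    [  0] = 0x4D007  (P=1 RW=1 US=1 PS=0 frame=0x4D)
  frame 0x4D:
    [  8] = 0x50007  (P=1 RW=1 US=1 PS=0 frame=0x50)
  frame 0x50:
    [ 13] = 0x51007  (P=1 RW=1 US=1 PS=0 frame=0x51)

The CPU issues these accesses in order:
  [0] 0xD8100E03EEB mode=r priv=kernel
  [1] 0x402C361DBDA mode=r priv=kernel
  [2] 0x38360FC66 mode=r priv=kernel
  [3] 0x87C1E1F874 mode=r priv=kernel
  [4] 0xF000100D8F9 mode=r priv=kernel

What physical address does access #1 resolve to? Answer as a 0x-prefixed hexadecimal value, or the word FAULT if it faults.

Walk each access:
#0 VA=0xD8100E03EEB (r,kernel):
  lvl0: tbl 0x23, slot 27 ⇒ 0x26007 (P1/RW1/US1/PS0)
  lvl1: tbl 0x26, slot 4 ⇒ 0x27007 (P1/RW1/US1/PS0)
  lvl2: tbl 0x27, slot 7 ⇒ 0x2A007 (P1/RW1/US1/PS0)
  lvl3: tbl 0x2A, slot 3 ⇒ 0x2E007 (P1/RW1/US1/PS0)
  ✓ 0x2EEEB  — 4 lookups
#1 VA=0x402C361DBDA (r,kernel):
  lvl0: tbl 0x23, slot 8 ⇒ 0x30007 (P1/RW1/US1/PS0)
  lvl1: tbl 0x30, slot 11 ⇒ 0x33007 (P1/RW1/US1/PS0)
  lvl2: tbl 0x33, slot 27 ⇒ 0x34007 (P1/RW1/US1/PS0)
  lvl3: tbl 0x34, slot 29 ⇒ 0x37007 (P1/RW1/US1/PS0)
  ✓ 0x37BDA  — 4 lookups
#2 VA=0x38360FC66 (r,kernel):
  lvl0: tbl 0x23, slot 0 ⇒ 0x3B007 (P1/RW1/US1/PS0)
  lvl1: tbl 0x3B, slot 14 ⇒ 0x3C007 (P1/RW1/US1/PS0)
  lvl2: tbl 0x3C, slot 27 ⇒ 0x3F007 (P1/RW1/US1/PS0)
  lvl3: tbl 0x3F, slot 15 ⇒ 0x41007 (P1/RW1/US1/PS0)
  ✓ 0x41C66  — 4 lookups
#3 VA=0x87C1E1F874 (r,kernel):
  lvl0: tbl 0x23, slot 1 ⇒ 0x44007 (P1/RW1/US1/PS0)
  lvl1: tbl 0x44, slot 31 ⇒ 0x47007 (P1/RW1/US1/PS0)
  lvl2: tbl 0x47, slot 15 ⇒ 0x48007 (P1/RW1/US1/PS0)
  lvl3: tbl 0x48, slot 31 ⇒ 0x4A007 (P1/RW1/US1/PS0)
  ✓ 0x4A874  — 4 lookups
#4 VA=0xF000100D8F9 (r,kernel):
  lvl0: tbl 0x23, slot 30 ⇒ 0x4B007 (P1/RW1/US1/PS0)
  lvl1: tbl 0x4B, slot 0 ⇒ 0x4D007 (P1/RW1/US1/PS0)
  lvl2: tbl 0x4D, slot 8 ⇒ 0x50007 (P1/RW1/US1/PS0)
  lvl3: tbl 0x50, slot 13 ⇒ 0x51007 (P1/RW1/US1/PS0)
  ✓ 0x518F9  — 4 lookups

Access #1 PA: 0x37BDA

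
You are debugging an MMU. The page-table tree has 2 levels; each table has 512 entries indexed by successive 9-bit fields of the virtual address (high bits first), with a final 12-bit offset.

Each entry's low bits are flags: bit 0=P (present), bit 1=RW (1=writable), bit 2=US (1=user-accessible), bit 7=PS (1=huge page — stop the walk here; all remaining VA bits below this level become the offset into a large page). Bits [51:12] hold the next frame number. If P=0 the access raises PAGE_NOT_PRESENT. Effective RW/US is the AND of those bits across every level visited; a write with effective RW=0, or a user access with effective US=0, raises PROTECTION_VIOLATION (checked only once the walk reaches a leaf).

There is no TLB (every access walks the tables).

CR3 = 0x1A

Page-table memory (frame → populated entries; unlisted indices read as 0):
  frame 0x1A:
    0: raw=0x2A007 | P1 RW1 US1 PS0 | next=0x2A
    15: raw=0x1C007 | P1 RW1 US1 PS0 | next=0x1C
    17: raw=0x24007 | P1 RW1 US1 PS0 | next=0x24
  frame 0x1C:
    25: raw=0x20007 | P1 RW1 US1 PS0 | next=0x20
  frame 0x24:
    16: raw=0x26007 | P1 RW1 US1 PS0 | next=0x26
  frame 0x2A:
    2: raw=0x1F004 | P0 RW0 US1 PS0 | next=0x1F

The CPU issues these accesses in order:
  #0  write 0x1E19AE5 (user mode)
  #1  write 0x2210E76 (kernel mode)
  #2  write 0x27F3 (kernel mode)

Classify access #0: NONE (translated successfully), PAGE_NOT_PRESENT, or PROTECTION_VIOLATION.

Walk each access:
#0 VA=0x1E19AE5 (w,user):
  L0: frame=0x1A idx=15 entry=0x1C007 [P=1 RW=1 US=1 PS=0]
  L1: frame=0x1C idx=25 entry=0x20007 [P=1 RW=1 US=1 PS=0]
  → PA=0x20AE5  (2 entries read)
#1 VA=0x2210E76 (w,kernel):
  L0: frame=0x1A idx=17 entry=0x24007 [P=1 RW=1 US=1 PS=0]
  L1: frame=0x24 idx=16 entry=0x26007 [P=1 RW=1 US=1 PS=0]
  → PA=0x26E76  (2 entries read)
#2 VA=0x27F3 (w,kernel):
  L0: frame=0x1A idx=0 entry=0x2A007 [P=1 RW=1 US=1 PS=0]
  L1: frame=0x2A idx=2 entry=0x1F004 [P=0 RW=0 US=1 PS=0]
  ⇒ fault: PAGE_NOT_PRESENT  — 2 lookups

Access #0 fault: NONE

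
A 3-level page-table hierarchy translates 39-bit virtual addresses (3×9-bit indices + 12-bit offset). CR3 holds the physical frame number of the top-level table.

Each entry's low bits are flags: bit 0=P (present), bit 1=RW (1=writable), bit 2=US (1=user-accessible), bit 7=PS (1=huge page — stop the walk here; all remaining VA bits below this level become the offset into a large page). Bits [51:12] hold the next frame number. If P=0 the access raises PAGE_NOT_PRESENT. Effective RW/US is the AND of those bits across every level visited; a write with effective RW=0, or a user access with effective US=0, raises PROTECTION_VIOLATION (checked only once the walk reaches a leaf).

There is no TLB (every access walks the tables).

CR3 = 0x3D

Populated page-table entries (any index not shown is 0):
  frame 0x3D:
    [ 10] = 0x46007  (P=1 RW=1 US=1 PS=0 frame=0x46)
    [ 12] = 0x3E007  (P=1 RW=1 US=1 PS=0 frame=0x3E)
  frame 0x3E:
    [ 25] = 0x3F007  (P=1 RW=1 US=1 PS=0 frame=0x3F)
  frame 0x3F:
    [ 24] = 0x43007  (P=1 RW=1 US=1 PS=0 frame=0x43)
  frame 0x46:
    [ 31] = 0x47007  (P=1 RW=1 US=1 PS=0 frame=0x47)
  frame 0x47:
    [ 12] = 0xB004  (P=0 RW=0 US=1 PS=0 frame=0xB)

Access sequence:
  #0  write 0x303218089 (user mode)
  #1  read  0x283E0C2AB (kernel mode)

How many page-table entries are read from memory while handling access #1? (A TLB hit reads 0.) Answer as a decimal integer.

Per-access translation:
#0 VA=0x303218089 (w,user):
  [0] read 0x3D idx=12: raw=0x3E007 flags P=1 W=1 U=1 S=0
  [1] read 0x3E idx=25: raw=0x3F007 flags P=1 W=1 U=1 S=0
  [2] read 0x3F idx=24: raw=0x43007 flags P=1 W=1 U=1 S=0
  ⇒ phys 0x43089  [3 reads]
#1 VA=0x283E0C2AB (r,kernel):
  [0] read 0x3D idx=10: raw=0x46007 flags P=1 W=1 U=1 S=0
  [1] read 0x46 idx=31: raw=0x47007 flags P=1 W=1 U=1 S=0
  [2] read 0x47 idx=12: raw=0xB004 flags P=0 W=0 U=1 S=0
  → PAGE_NOT_PRESENT  (3 entries read)

Entries read for #1: 3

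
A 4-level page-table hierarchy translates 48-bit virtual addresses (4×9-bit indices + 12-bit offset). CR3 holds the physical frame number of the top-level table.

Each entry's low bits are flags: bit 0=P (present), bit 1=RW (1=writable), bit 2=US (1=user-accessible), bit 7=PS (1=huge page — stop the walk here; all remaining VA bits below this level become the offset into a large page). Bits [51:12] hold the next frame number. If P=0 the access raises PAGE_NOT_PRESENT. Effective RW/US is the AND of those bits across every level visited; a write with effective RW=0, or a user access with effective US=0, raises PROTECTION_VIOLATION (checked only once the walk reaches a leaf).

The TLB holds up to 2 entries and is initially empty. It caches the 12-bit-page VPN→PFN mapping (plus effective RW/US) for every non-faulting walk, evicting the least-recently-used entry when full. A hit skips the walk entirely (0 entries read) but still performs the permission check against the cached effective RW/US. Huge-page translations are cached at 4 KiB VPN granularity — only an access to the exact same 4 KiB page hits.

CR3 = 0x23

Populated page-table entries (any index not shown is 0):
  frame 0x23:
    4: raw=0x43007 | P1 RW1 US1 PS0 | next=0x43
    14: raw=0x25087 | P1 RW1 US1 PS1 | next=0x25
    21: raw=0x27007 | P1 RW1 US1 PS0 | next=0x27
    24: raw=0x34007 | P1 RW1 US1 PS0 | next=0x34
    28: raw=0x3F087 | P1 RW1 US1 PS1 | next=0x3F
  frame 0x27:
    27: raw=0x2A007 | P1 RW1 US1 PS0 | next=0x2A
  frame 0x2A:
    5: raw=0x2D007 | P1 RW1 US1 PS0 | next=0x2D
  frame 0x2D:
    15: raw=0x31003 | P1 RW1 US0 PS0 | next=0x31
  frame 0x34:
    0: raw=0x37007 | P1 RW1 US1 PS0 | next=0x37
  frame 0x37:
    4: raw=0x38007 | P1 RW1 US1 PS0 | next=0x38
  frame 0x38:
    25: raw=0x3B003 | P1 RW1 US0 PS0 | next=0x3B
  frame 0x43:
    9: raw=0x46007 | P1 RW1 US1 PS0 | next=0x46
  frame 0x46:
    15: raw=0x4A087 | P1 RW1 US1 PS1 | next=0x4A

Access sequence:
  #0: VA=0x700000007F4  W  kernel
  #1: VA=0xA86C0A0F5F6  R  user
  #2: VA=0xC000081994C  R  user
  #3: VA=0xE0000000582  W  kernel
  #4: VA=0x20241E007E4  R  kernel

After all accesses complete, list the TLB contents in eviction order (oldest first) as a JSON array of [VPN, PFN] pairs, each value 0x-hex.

Walk each access:
#0 VA=0x700000007F4 (w,kernel):
  L0: frame=0x23 idx=14 entry=0x25087 [P=1 RW=1 US=1 PS=1]
  ⇒ phys 0x257F4 (huge @L0)  [1 reads]
#1 VA=0xA86C0A0F5F6 (r,user):
  L0: frame=0x23 idx=21 entry=0x27007 [P=1 RW=1 US=1 PS=0]
  L1: frame=0x27 idx=27 entry=0x2A007 [P=1 RW=1 US=1 PS=0]
  L2: frame=0x2A idx=5 entry=0x2D007 [P=1 RW=1 US=1 PS=0]
  L3: frame=0x2D idx=15 entry=0x31003 [P=1 RW=1 US=0 PS=0]
  → PROTECTION_VIOLATION  (4 entries read)
#2 VA=0xC000081994C (r,user):
  L0: frame=0x23 idx=24 entry=0x34007 [P=1 RW=1 US=1 PS=0]
  L1: frame=0x34 idx=0 entry=0x37007 [P=1 RW=1 US=1 PS=0]
  L2: frame=0x37 idx=4 entry=0x38007 [P=1 RW=1 US=1 PS=0]
  L3: frame=0x38 idx=25 entry=0x3B003 [P=1 RW=1 US=0 PS=0]
  → PROTECTION_VIOLATION  (4 entries read)
#3 VA=0xE0000000582 (w,kernel):
  L0: frame=0x23 idx=28 entry=0x3F087 [P=1 RW=1 US=1 PS=1]
  ⇒ phys 0x3F582 (huge @L0)  [1 reads]
#4 VA=0x20241E007E4 (r,kernel):
  L0: frame=0x23 idx=4 entry=0x43007 [P=1 RW=1 US=1 PS=0]
  L1: frame=0x43 idx=9 entry=0x46007 [P=1 RW=1 US=1 PS=0]
  L2: frame=0x46 idx=15 entry=0x4A087 [P=1 RW=1 US=1 PS=1]
  ⇒ phys 0x4A7E4 (huge @L2)  [3 reads]

TLB: [["0xE0000000", "0x3F"], ["0x20241E00", "0x4A"]]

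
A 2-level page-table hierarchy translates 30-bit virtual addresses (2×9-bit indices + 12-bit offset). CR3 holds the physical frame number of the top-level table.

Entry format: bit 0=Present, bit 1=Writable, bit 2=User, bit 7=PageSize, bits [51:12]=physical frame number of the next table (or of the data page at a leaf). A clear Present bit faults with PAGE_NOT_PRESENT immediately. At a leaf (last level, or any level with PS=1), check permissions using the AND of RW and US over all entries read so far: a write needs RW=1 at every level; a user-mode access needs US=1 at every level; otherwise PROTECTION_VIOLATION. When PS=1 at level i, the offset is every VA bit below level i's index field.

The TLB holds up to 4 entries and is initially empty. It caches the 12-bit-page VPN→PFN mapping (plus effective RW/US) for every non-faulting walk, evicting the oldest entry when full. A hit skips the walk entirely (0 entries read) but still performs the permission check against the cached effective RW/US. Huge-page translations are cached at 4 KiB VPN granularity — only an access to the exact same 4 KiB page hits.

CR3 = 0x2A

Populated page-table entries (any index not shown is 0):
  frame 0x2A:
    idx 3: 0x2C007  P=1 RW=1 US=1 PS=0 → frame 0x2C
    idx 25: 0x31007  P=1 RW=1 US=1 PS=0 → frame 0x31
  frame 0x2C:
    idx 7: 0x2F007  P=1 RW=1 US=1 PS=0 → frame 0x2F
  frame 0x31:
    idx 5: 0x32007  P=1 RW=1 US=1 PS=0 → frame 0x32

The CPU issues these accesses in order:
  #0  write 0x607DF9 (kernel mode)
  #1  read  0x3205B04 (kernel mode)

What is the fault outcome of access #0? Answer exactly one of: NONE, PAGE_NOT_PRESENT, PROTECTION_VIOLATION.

Walk each access:
#0 VA=0x607DF9 (w,kernel):
  [0] read 0x2A idx=3: raw=0x2C007 flags P=1 W=1 U=1 S=0
  [1] read 0x2C idx=7: raw=0x2F007 flags P=1 W=1 U=1 S=0
  ⇒ phys 0x2FDF9  [2 reads]
#1 VA=0x3205B04 (r,kernel):
  [0] read 0x2A idx=25: raw=0x31007 flags P=1 W=1 U=1 S=0
  [1] read 0x31 idx=5: raw=0x32007 flags P=1 W=1 U=1 S=0
  ⇒ phys 0x32B04  [2 reads]

Access #0 fault: NONE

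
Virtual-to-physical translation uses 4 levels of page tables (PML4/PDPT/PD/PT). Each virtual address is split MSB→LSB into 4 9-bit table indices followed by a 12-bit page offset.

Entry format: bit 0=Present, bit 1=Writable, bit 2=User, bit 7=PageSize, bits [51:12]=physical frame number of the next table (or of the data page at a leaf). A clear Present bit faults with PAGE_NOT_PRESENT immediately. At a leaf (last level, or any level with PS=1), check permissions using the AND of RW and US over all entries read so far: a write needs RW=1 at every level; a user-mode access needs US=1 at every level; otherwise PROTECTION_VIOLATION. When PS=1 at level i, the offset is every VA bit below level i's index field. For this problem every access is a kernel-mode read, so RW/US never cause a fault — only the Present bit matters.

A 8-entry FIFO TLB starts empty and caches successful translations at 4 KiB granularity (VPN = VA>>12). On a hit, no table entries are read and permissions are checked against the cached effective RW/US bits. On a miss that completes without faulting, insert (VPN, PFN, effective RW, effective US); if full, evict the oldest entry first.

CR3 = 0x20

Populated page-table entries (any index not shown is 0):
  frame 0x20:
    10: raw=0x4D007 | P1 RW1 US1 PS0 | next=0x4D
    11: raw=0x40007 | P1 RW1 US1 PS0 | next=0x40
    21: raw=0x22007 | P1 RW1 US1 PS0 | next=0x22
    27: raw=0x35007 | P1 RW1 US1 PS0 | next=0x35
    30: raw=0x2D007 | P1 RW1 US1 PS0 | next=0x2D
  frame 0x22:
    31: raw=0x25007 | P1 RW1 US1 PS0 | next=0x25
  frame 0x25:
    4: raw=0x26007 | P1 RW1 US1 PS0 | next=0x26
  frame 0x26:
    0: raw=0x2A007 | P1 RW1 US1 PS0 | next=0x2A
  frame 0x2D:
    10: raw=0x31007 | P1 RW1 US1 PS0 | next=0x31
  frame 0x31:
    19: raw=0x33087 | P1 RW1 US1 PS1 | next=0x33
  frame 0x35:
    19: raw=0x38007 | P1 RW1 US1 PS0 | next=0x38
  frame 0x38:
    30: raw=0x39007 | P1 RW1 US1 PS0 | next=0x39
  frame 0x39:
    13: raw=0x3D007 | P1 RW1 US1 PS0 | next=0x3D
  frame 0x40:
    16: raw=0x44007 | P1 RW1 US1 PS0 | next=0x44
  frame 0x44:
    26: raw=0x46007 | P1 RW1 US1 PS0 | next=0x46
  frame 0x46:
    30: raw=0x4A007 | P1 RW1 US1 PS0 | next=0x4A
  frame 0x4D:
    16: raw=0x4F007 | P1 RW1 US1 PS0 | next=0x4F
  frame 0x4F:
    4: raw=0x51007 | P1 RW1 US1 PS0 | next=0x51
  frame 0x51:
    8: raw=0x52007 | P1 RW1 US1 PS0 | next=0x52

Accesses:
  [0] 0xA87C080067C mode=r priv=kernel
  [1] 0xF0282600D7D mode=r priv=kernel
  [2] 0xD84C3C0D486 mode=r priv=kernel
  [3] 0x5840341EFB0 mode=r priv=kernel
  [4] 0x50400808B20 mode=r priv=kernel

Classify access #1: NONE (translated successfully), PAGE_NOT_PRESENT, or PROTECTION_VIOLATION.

Trace:
#0 VA=0xA87C080067C (r,kernel):
  lvl0: tbl 0x20, slot 21 ⇒ 0x22007 (P1/RW1/US1/PS0)
  lvl1: tbl 0x22, slot 31 ⇒ 0x25007 (P1/RW1/US1/PS0)
  lvl2: tbl 0x25, slot 4 ⇒ 0x26007 (P1/RW1/US1/PS0)
  lvl3: tbl 0x26, slot 0 ⇒ 0x2A007 (P1/RW1/US1/PS0)
  ✓ 0x2A67C  — 4 lookups
#1 VA=0xF0282600D7D (r,kernel):
  lvl0: tbl 0x20, slot 30 ⇒ 0x2D007 (P1/RW1/US1/PS0)
  lvl1: tbl 0x2D, slot 10 ⇒ 0x31007 (P1/RW1/US1/PS0)
  lvl2: tbl 0x31, slot 19 ⇒ 0x33087 (P1/RW1/US1/PS1)
  ✓ 0x33D7D (huge @L2)  — 3 lookups
#2 VA=0xD84C3C0D486 (r,kernel):
  lvl0: tbl 0x20, slot 27 ⇒ 0x35007 (P1/RW1/US1/PS0)
  lvl1: tbl 0x35, slot 19 ⇒ 0x38007 (P1/RW1/US1/PS0)
  lvl2: tbl 0x38, slot 30 ⇒ 0x39007 (P1/RW1/US1/PS0)
  lvl3: tbl 0x39, slot 13 ⇒ 0x3D007 (P1/RW1/US1/PS0)
  ✓ 0x3D486  — 4 lookups
#3 VA=0x5840341EFB0 (r,kernel):
  lvl0: tbl 0x20, slot 11 ⇒ 0x40007 (P1/RW1/US1/PS0)
  lvl1: tbl 0x40, slot 16 ⇒ 0x44007 (P1/RW1/US1/PS0)
  lvl2: tbl 0x44, slot 26 ⇒ 0x46007 (P1/RW1/US1/PS0)
  lvl3: tbl 0x46, slot 30 ⇒ 0x4A007 (P1/RW1/US1/PS0)
  ✓ 0x4AFB0  — 4 lookups
#4 VA=0x50400808B20 (r,kernel):
  lvl0: tbl 0x20, slot 10 ⇒ 0x4D007 (P1/RW1/US1/PS0)
  lvl1: tbl 0x4D, slot 16 ⇒ 0x4F007 (P1/RW1/US1/PS0)
  lvl2: tbl 0x4F, slot 4 ⇒ 0x51007 (P1/RW1/US1/PS0)
  lvl3: tbl 0x51, slot 8 ⇒ 0x52007 (P1/RW1/US1/PS0)
  ✓ 0x52B20  — 4 lookups

Access #1 fault: NONE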